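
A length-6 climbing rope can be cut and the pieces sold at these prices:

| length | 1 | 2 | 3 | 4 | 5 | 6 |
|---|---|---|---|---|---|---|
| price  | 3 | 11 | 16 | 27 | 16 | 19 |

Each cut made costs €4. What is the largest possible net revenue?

Consider every possible first cut. v[k] is the best of p[i]+v[k−i] over all sellable i≤k, charging 4 whenever i<k.
v[1] = 3
v[2] = 11
v[3] = 16
v[4] = 27
v[5] = 26  (first piece 1, then v[4]=27)
v[6] = 34  (first piece 2, then v[4]=27)
One optimal plan: pieces 4 + 2 (1 cut) → €38 − €4 = €34.

34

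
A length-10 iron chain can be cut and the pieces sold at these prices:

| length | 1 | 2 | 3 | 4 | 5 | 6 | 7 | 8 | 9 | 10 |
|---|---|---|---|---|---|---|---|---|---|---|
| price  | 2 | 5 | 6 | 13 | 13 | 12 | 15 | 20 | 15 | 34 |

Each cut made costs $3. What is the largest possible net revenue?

34

Consider every possible first cut. v[k] is the best of p[i]+v[k−i] over all sellable i≤k, charging 3 whenever i<k.
v[1] = 2
v[2] = max(2+2-3, 5+0) = 5
v[3] = max(2+5-3, 5+2-3, 6+0) = 6
v[4] = max(2+6-3, 5+5-3, 6+2-3, 13+0) = 13
v[5] = max(2+13-3, 5+6-3, 6+5-3, 13+2-3, 13+0) = 13
v[6] = max(2+13-3, 5+13-3, 6+6-3, 13+5-3, 13+2-3, 12+0) = 15
v[7] = max(2+15-3, 5+13-3, 6+13-3, …, 12+2-3, 15+0) = 16
v[8] = max(2+16-3, 5+15-3, 6+13-3, …, 15+2-3, 20+0) = 23
v[9] = max(2+23-3, 5+16-3, 6+15-3, …, 20+2-3, 15+0) = 23
v[10] = max(2+23-3, 5+23-3, 6+16-3, …, 15+2-3, 34+0) = 34
Best is to make no cuts and sell whole for $34.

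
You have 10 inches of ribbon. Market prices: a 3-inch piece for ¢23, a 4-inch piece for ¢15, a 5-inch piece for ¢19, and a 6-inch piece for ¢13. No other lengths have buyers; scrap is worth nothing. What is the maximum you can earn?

69

Let best[k] be the best obtainable value from length k. For each k, try every first piece i and keep the best of price[i] + best[k−i].
best[1] = 0
best[2] = 0
best[3] = 23
best[4] = 23
best[5] = 23
best[6] = 46  (first piece 3, then best[3]=23)
best[7] = 46
best[8] = 46
best[9] = 69  (first piece 3, then best[6]=46)
best[10] = 69
One optimal cutting: pieces 3 + 3 + 3 with 1 inch of scrap → ¢69.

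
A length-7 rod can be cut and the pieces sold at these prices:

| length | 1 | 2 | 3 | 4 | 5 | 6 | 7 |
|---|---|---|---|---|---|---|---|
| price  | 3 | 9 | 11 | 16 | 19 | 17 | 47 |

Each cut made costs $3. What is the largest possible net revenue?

Build r[k] bottom-up: r[k] = max over allowed piece i of (p[i] + r[k−i]) − 3 per cut.
r[1] = 3
r[2] = max(3+3-3, 9+0) = 9
r[3] = max(3+9-3, 9+3-3, 11+0) = 11
r[4] = max(3+11-3, 9+9-3, 11+3-3, 16+0) = 16
r[5] = max(3+16-3, 9+11-3, 11+9-3, 16+3-3, 19+0) = 19
r[6] = max(3+19-3, 9+16-3, 11+11-3, 16+9-3, 19+3-3, 17+0) = 22
r[7] = max(3+22-3, 9+19-3, 11+16-3, …, 17+3-3, 47+0) = 47
Best is to make no cuts and sell whole for $47.

47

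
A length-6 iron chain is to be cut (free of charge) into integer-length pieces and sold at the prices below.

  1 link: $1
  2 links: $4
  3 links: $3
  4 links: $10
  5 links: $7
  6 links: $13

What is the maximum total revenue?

14

Build v[k] bottom-up: v[k] = max over allowed piece i of (p[i] + v[k−i]).
v[1] = 1
v[2] = 4
v[3] = 5  (first piece 1, then v[2]=4)
v[4] = 10
v[5] = 11  (first piece 1, then v[4]=10)
v[6] = 14  (first piece 2, then v[4]=10)
One optimal cutting: 4 + 2 → $10 + $4 = $14.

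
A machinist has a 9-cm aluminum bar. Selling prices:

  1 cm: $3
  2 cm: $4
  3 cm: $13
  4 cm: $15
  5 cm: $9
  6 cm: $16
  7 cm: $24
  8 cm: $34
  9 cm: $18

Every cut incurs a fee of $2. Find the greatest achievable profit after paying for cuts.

35

Build v[k] bottom-up: v[k] = max over allowed piece i of (p[i] + v[k−i]) − 2 per cut.
v[1] = 3
v[2] = max(3+3-2, 4+0) = 4
v[3] = max(3+4-2, 4+3-2, 13+0) = 13
v[4] = max(3+13-2, 4+4-2, 13+3-2, 15+0) = 15
v[5] = max(3+15-2, 4+13-2, 13+4-2, 15+3-2, 9+0) = 16
v[6] = max(3+16-2, 4+15-2, 13+13-2, 15+4-2, 9+3-2, 16+0) = 24
v[7] = max(3+24-2, 4+16-2, 13+15-2, …, 16+3-2, 24+0) = 26
v[8] = max(3+26-2, 4+24-2, 13+16-2, …, 24+3-2, 34+0) = 34
v[9] = max(3+34-2, 4+26-2, 13+24-2, …, 34+3-2, 18+0) = 35
One optimal plan: pieces 8 + 1 (1 cut) → $37 − $2 = $35.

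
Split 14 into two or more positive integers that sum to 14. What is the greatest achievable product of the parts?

Let m[k] be the best product for length k (with at least one cut). For each first piece i, the rest contributes max(k−i, m[k−i]).
m[2] = 1*max(1,0) = 1*1 = 1
m[3] = 1*max(2,1) = 1*2 = 2
m[4] = 2*max(2,1) = 2*2 = 4
m[5] = 2*max(3,2) = 2*3 = 6
m[6] = 3*max(3,2) = 3*3 = 9
m[7] = 2*max(5,6) = 2*6 = 12
m[8] = 2*max(6,9) = 2*9 = 18
m[9] = 3*max(6,9) = 3*9 = 27
m[10] = 2*max(8,18) = 2*18 = 36
m[11] = 2*max(9,27) = 2*27 = 54
m[12] = 3*max(9,27) = 3*27 = 81
m[13] = 2*max(11,54) = 2*54 = 108
m[14] = 2*max(12,81) = 2*81 = 162
One optimal split: 3 + 3 + 3 + 3 + 2; product 3*3*3*3*2 = 162.

162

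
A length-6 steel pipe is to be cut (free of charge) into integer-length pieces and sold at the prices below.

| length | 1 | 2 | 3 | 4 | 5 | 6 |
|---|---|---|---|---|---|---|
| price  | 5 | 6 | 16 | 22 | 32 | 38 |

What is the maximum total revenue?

Build v[k] bottom-up: v[k] = max over allowed piece i of (p[i] + v[k−i]).
v[1] = 5
v[2] = max(5+5, 6+0) = 10
v[3] = max(5+10, 6+5, 16+0) = 16
v[4] = max(5+16, 6+10, 16+5, 22+0) = 22
v[5] = max(5+22, 6+16, 16+10, 22+5, 32+0) = 32
v[6] = max(5+32, 6+22, 16+16, 22+10, 32+5, 38+0) = 38
Best is to sell the whole 6-meter piece uncut for $38.

38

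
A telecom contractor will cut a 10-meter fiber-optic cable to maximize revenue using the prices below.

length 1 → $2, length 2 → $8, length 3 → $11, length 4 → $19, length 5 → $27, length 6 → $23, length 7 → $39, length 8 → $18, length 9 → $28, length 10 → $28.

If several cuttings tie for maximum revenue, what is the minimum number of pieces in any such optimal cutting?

2

Build r[k] bottom-up: r[k] = max over allowed piece i of (p[i] + r[k−i]).
r[1] = 2
r[2] = 8
r[3] = 11
r[4] = 19
r[5] = 27
r[6] = 29  (first piece 1, then r[5]=27)
r[7] = 39
r[8] = 41  (first piece 1, then r[7]=39)
r[9] = 47  (first piece 2, then r[7]=39)
r[10] = 54  (first piece 5, then r[5]=27)
Maximum revenue is $54.
Now minimize piece count subject to staying optimal: for each k, pieces[k] = 1 + min over i with p[i]+r[k−i]=r[k] of pieces[k−i].
pieces[7] = 1
pieces[8] = 2
pieces[9] = 2
pieces[10] = 2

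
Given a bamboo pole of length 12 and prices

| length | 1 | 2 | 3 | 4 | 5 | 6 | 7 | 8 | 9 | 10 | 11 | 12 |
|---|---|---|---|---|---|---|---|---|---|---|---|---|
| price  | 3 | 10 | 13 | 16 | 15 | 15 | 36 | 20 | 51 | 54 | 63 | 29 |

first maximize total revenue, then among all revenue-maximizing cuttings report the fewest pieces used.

2

Consider every possible first cut. r[k] is the best of p[i]+r[k−i] over all sellable i≤k.
r[1] = 3
r[2] = 10
r[3] = 13  (first piece 1, then r[2]=10)
r[4] = 20  (first piece 2, then r[2]=10)
r[5] = 23  (first piece 1, then r[4]=20)
r[6] = 30  (first piece 2, then r[4]=20)
r[7] = 36
r[8] = 40  (first piece 2, then r[6]=30)
r[9] = 51
r[10] = 54  (first piece 1, then r[9]=51)
r[11] = 63
r[12] = 66  (first piece 1, then r[11]=63)
Maximum revenue is $66.
Now minimize piece count subject to staying optimal: for each k, pieces[k] = 1 + min over i with p[i]+r[k−i]=r[k] of pieces[k−i].
pieces[9] = 1
pieces[10] = 1
pieces[11] = 1
pieces[12] = 2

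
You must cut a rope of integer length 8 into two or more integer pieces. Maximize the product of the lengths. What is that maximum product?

Define m[k] = max over 1≤i<k of i · max(k−i, m[k−i]); the inner max lets the remainder stay uncut if that's better.
m[2] = 1·max(1,0) = 1·1 = 1
m[3] = 1·max(2,1) = 1·2 = 2
m[4] = 2·max(2,1) = 2·2 = 4
m[5] = 2·max(3,2) = 2·3 = 6
m[6] = 3·max(3,2) = 3·3 = 9
m[7] = 2·max(5,6) = 2·6 = 12
m[8] = 2·max(6,9) = 2·9 = 18
One optimal split: 3 + 3 + 2; product 3·3·2 = 18.

18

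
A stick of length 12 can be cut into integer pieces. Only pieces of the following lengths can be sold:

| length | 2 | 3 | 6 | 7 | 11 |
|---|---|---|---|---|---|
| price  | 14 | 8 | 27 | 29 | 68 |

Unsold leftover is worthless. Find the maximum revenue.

Build f[k] bottom-up: f[k] = max over allowed piece i of (p[i] + f[k−i]).
f[1] = 0
f[2] = 14
f[3] = 14
f[4] = 28  (first piece 2, then f[2]=14)
f[5] = 28
f[6] = 42  (first piece 2, then f[4]=28)
f[7] = 42
f[8] = 56  (first piece 2, then f[6]=42)
f[9] = 56
f[10] = 70  (first piece 2, then f[8]=56)
f[11] = 70
f[12] = 84  (first piece 2, then f[10]=70)
One optimal cutting: 2 + 2 + 2 + 2 + 2 + 2 → €84.

84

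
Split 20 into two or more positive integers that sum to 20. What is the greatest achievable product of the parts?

Let prod[k] be the best product for length k (with at least one cut). For each first piece i, the rest contributes max(k−i, prod[k−i]).
prod[2] = 1*max(1,0) = 1*1 = 1
prod[3] = 1*max(2,1) = 1*2 = 2
prod[4] = 2*max(2,1) = 2*2 = 4
prod[5] = 2*max(3,2) = 2*3 = 6
prod[6] = 3*max(3,2) = 3*3 = 9
prod[7] = 2*max(5,6) = 2*6 = 12
prod[8] = 2*max(6,9) = 2*9 = 18
prod[9] = 3*max(6,9) = 3*9 = 27
prod[10] = 2*max(8,18) = 2*18 = 36
prod[11] = 2*max(9,27) = 2*27 = 54
prod[12] = 3*max(9,27) = 3*27 = 81
prod[13] = 2*max(11,54) = 2*54 = 108
prod[14] = 2*max(12,81) = 2*81 = 162
prod[15] = 3*max(12,81) = 3*81 = 243
prod[16] = 2*max(14,162) = 2*162 = 324
prod[17] = 2*max(15,243) = 2*243 = 486
prod[18] = 3*max(15,243) = 3*243 = 729
prod[19] = 2*max(17,486) = 2*486 = 972
prod[20] = 2*max(18,729) = 2*729 = 1458
One optimal split: 3 + 3 + 3 + 3 + 3 + 3 + 2; product 3*3*3*3*3*3*2 = 1458.

1458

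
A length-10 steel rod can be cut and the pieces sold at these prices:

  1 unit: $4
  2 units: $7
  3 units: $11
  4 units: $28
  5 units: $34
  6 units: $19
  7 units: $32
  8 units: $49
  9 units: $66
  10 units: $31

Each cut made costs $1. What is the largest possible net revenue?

Build net[k] bottom-up: net[k] = max over allowed piece i of (p[i] + net[k−i]) − 1 per cut.
net[1] = 4
net[2] = max(4+4-1, 7+0) = 7
net[3] = max(4+7-1, 7+4-1, 11+0) = 11
net[4] = max(4+11-1, 7+7-1, 11+4-1, 28+0) = 28
net[5] = max(4+28-1, 7+11-1, 11+7-1, 28+4-1, 34+0) = 34
net[6] = max(4+34-1, 7+28-1, 11+11-1, 28+7-1, 34+4-1, 19+0) = 37
net[7] = max(4+37-1, 7+34-1, 11+28-1, …, 19+4-1, 32+0) = 40
net[8] = max(4+40-1, 7+37-1, 11+34-1, …, 32+4-1, 49+0) = 55
net[9] = max(4+55-1, 7+40-1, 11+37-1, …, 49+4-1, 66+0) = 66
net[10] = max(4+66-1, 7+55-1, 11+40-1, …, 66+4-1, 31+0) = 69
One optimal plan: pieces 9 + 1 (1 cut) → $70 − $1 = $69.

69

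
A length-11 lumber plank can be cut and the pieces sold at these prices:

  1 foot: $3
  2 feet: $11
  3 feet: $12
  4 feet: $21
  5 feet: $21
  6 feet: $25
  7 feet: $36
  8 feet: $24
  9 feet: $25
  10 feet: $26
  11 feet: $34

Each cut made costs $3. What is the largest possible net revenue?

54

Consider every possible first cut. r[k] is the best of p[i]+r[k−i] over all sellable i≤k, charging 3 whenever i<k.
r[1] = 3
r[2] = max(3+3-3, 11+0) = 11
r[3] = max(3+11-3, 11+3-3, 12+0) = 12
r[4] = max(3+12-3, 11+11-3, 12+3-3, 21+0) = 21
r[5] = max(3+21-3, 11+12-3, 12+11-3, 21+3-3, 21+0) = 21
r[6] = max(3+21-3, 11+21-3, 12+12-3, 21+11-3, 21+3-3, 25+0) = 29
r[7] = max(3+29-3, 11+21-3, 12+21-3, …, 25+3-3, 36+0) = 36
r[8] = max(3+36-3, 11+29-3, 12+21-3, …, 36+3-3, 24+0) = 39
r[9] = max(3+39-3, 11+36-3, 12+29-3, …, 24+3-3, 25+0) = 44
r[10] = max(3+44-3, 11+39-3, 12+36-3, …, 25+3-3, 26+0) = 47
r[11] = max(3+47-3, 11+44-3, 12+39-3, …, 26+3-3, 34+0) = 54
One optimal plan: pieces 7 + 4 (1 cut) → $57 − $3 = $54.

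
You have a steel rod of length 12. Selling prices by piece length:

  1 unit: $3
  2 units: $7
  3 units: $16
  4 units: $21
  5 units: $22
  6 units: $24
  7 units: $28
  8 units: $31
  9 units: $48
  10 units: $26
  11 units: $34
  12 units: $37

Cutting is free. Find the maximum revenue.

64

Build R[k] bottom-up: R[k] = max over allowed piece i of (p[i] + R[k−i]).
R[1] = 3
R[2] = max(3+3, 7+0) = 7
R[3] = max(3+7, 7+3, 16+0) = 16
R[4] = max(3+16, 7+7, 16+3, 21+0) = 21
R[5] = max(3+21, 7+16, 16+7, 21+3, 22+0) = 24
R[6] = max(3+24, 7+21, 16+16, 21+7, 22+3, 24+0) = 32
R[7] = max(3+32, 7+24, 16+21, …, 24+3, 28+0) = 37
R[8] = max(3+37, 7+32, 16+24, …, 28+3, 31+0) = 42
R[9] = max(3+42, 7+37, 16+32, …, 31+3, 48+0) = 48
R[10] = max(3+48, 7+42, 16+37, …, 48+3, 26+0) = 53
R[11] = max(3+53, 7+48, 16+42, …, 26+3, 34+0) = 58
R[12] = max(3+58, 7+53, 16+48, …, 34+3, 37+0) = 64
One optimal cutting: 3 + 3 + 3 + 3 → $16 + $16 + $16 + $16 = $64.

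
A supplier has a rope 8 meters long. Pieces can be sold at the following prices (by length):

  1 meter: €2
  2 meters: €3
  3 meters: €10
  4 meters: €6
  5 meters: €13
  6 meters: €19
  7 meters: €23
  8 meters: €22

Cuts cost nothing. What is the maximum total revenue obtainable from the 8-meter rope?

25

Let r[k] be the best obtainable value from length k. For each k, try every first piece i and keep the best of price[i] + r[k−i].
r[1] = 2
r[2] = max(2+2, 3+0) = 4
r[3] = max(2+4, 3+2, 10+0) = 10
r[4] = max(2+10, 3+4, 10+2, 6+0) = 12
r[5] = max(2+12, 3+10, 10+4, 6+2, 13+0) = 14
r[6] = max(2+14, 3+12, 10+10, 6+4, 13+2, 19+0) = 20
r[7] = max(2+20, 3+14, 10+12, …, 19+2, 23+0) = 23
r[8] = max(2+23, 3+20, 10+14, …, 23+2, 22+0) = 25
One optimal cutting: 7 + 1 → €23 + €2 = €25.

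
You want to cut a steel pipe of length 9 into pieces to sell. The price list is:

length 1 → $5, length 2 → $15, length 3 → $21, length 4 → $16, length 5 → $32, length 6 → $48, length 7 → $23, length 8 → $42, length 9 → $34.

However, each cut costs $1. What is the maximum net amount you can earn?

68

Build r[k] bottom-up: r[k] = max over allowed piece i of (p[i] + r[k−i]) − 1 per cut.
r[1] = 5
r[2] = max(5+5-1, 15+0) = 15
r[3] = max(5+15-1, 15+5-1, 21+0) = 21
r[4] = max(5+21-1, 15+15-1, 21+5-1, 16+0) = 29
r[5] = max(5+29-1, 15+21-1, 21+15-1, 16+5-1, 32+0) = 35
r[6] = max(5+35-1, 15+29-1, 21+21-1, 16+15-1, 32+5-1, 48+0) = 48
r[7] = max(5+48-1, 15+35-1, 21+29-1, …, 48+5-1, 23+0) = 52
r[8] = max(5+52-1, 15+48-1, 21+35-1, …, 23+5-1, 42+0) = 62
r[9] = max(5+62-1, 15+52-1, 21+48-1, …, 42+5-1, 34+0) = 68
One optimal plan: pieces 6 + 3 (1 cut) → $69 − $1 = $68.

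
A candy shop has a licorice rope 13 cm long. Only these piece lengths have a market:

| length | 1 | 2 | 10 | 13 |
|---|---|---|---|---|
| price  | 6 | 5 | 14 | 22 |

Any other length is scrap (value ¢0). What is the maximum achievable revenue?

78

Build best[k] bottom-up: best[k] = max over allowed piece i of (p[i] + best[k−i]).
best[1] = 6
best[2] = 12  (first piece 1, then best[1]=6)
best[3] = 18  (first piece 1, then best[2]=12)
best[4] = 24  (first piece 1, then best[3]=18)
best[5] = 30  (first piece 1, then best[4]=24)
best[6] = 36  (first piece 1, then best[5]=30)
best[7] = 42  (first piece 1, then best[6]=36)
best[8] = 48  (first piece 1, then best[7]=42)
best[9] = 54  (first piece 1, then best[8]=48)
best[10] = 60  (first piece 1, then best[9]=54)
best[11] = 66  (first piece 1, then best[10]=60)
best[12] = 72  (first piece 1, then best[11]=66)
best[13] = 78  (first piece 1, then best[12]=72)
One optimal cutting: 1 + 1 + 1 + 1 + 1 + 1 + 1 + 1 + 1 + 1 + 1 + 1 + 1 → ¢78.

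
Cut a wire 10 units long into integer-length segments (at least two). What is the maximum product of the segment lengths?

Fill m[k] for k=2..10: at each k try every first piece i and multiply by the better of (k−i) uncut or m[k−i].
Small cases: m[2]=1.
m[3] = max(1*2, 2*1) = 2
m[4] = max(1*3, 2*2, 3*1) = 4
m[5] = max(1*4, 2*3, 3*2, 4*1) = 6
m[6] = max(1*6, 2*4, 3*3, 4*2, 5*1) = 9
m[7] = max(1*9, 2*6, 3*4, 4*3, 5*2, 6*1) = 12
m[8] = max(1*12, 2*9, 3*6, …, 6*2, 7*1) = 18
m[9] = max(1*18, 2*12, 3*9, …, 7*2, 8*1) = 27
m[10] = max(1*27, 2*18, 3*12, …, 8*2, 9*1) = 36
One optimal split: 3 + 3 + 2 + 2; product 3*3*2*2 = 36.

36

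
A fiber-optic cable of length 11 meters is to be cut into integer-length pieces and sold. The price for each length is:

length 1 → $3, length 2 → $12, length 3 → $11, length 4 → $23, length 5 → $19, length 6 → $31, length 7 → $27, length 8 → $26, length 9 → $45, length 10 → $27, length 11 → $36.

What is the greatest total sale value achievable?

63

Consider every possible first cut. R[k] is the best of p[i]+R[k−i] over all sellable i≤k.
R[1] = 3
R[2] = 12
R[3] = 15  (first piece 1, then R[2]=12)
R[4] = 24  (first piece 2, then R[2]=12)
R[5] = 27  (first piece 1, then R[4]=24)
R[6] = 36  (first piece 2, then R[4]=24)
R[7] = 39  (first piece 1, then R[6]=36)
R[8] = 48  (first piece 2, then R[6]=36)
R[9] = 51  (first piece 1, then R[8]=48)
R[10] = 60  (first piece 2, then R[8]=48)
R[11] = 63  (first piece 1, then R[10]=60)
One optimal cutting: 2 + 2 + 2 + 2 + 2 + 1 → $12 + $12 + $12 + $12 + $12 + $3 = $63.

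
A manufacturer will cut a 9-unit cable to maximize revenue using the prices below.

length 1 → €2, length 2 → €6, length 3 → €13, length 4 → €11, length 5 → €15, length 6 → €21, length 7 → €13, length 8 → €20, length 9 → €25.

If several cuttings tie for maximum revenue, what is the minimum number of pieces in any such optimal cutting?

Consider every possible first cut. r[k] is the best of p[i]+r[k−i] over all sellable i≤k.
r[1] = 2
r[2] = max(2+2, 6+0) = 6
r[3] = max(2+6, 6+2, 13+0) = 13
r[4] = max(2+13, 6+6, 13+2, 11+0) = 15
r[5] = max(2+15, 6+13, 13+6, 11+2, 15+0) = 19
r[6] = max(2+19, 6+15, 13+13, 11+6, 15+2, 21+0) = 26
r[7] = max(2+26, 6+19, 13+15, …, 21+2, 13+0) = 28
r[8] = max(2+28, 6+26, 13+19, …, 13+2, 20+0) = 32
r[9] = max(2+32, 6+28, 13+26, …, 20+2, 25+0) = 39
Maximum revenue is €39.
Now minimize piece count subject to staying optimal: for each k, pieces[k] = 1 + min over i with p[i]+r[k−i]=r[k] of pieces[k−i].
pieces[6] = 2
pieces[7] = 3
pieces[8] = 3
pieces[9] = 3

3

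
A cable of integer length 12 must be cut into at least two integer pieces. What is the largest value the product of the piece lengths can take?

Fill g[k] for k=2..12: at each k try every first piece i and multiply by the better of (k−i) uncut or g[k−i].
g[2] = 1*max(1,0) = 1*1 = 1
g[3] = max(1*2, 2*1) = 2
g[4] = max(1*3, 2*2, 3*1) = 4
g[5] = max(1*4, 2*3, 3*2, 4*1) = 6
g[6] = max(1*6, 2*4, 3*3, 4*2, 5*1) = 9
g[7] = max(1*9, 2*6, 3*4, 4*3, 5*2, 6*1) = 12
g[8] = max(1*12, 2*9, 3*6, …, 6*2, 7*1) = 18
g[9] = max(1*18, 2*12, 3*9, …, 7*2, 8*1) = 27
g[10] = max(1*27, 2*18, 3*12, …, 8*2, 9*1) = 36
g[11] = max(1*36, 2*27, 3*18, …, 9*2, 10*1) = 54
g[12] = max(1*54, 2*36, 3*27, …, 10*2, 11*1) = 81
One optimal split: 3 + 3 + 3 + 3; product 3*3*3*3 = 81.

81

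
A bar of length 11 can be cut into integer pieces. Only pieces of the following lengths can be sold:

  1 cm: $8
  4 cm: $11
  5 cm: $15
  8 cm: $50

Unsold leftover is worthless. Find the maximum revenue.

88

Consider every possible first cut. r[k] is the best of p[i]+r[k−i] over all sellable i≤k.
r[1] = 8
r[2] = 16  (first piece 1, then r[1]=8)
r[3] = 24  (first piece 1, then r[2]=16)
r[4] = max(8+24, 11+0) = 32
r[5] = max(8+32, 11+8, 15+0) = 40
r[6] = max(8+40, 11+16, 15+8) = 48
r[7] = max(8+48, 11+24, 15+16) = 56
r[8] = max(8+56, 11+32, 15+24, 50+0) = 64
r[9] = max(8+64, 11+40, 15+32, 50+8) = 72
r[10] = max(8+72, 11+48, 15+40, 50+16) = 80
r[11] = max(8+80, 11+56, 15+48, 50+24) = 88
One optimal cutting: 1 + 1 + 1 + 1 + 1 + 1 + 1 + 1 + 1 + 1 + 1 → $88.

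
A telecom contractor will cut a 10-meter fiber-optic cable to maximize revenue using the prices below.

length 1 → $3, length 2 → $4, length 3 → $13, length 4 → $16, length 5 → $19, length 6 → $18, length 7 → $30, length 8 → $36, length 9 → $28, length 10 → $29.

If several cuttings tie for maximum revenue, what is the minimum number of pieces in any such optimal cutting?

2

Build r[k] bottom-up: r[k] = max over allowed piece i of (p[i] + r[k−i]).
r[1] = 3
r[2] = max(3+3, 4+0) = 6
r[3] = max(3+6, 4+3, 13+0) = 13
r[4] = max(3+13, 4+6, 13+3, 16+0) = 16
r[5] = max(3+16, 4+13, 13+6, 16+3, 19+0) = 19
r[6] = max(3+19, 4+16, 13+13, 16+6, 19+3, 18+0) = 26
r[7] = max(3+26, 4+19, 13+16, …, 18+3, 30+0) = 30
r[8] = max(3+30, 4+26, 13+19, …, 30+3, 36+0) = 36
r[9] = max(3+36, 4+30, 13+26, …, 36+3, 28+0) = 39
r[10] = max(3+39, 4+36, 13+30, …, 28+3, 29+0) = 43
Maximum revenue is $43.
Now minimize piece count subject to staying optimal: for each k, pieces[k] = 1 + min over i with p[i]+r[k−i]=r[k] of pieces[k−i].
pieces[7] = 1
pieces[8] = 1
pieces[9] = 2
pieces[10] = 2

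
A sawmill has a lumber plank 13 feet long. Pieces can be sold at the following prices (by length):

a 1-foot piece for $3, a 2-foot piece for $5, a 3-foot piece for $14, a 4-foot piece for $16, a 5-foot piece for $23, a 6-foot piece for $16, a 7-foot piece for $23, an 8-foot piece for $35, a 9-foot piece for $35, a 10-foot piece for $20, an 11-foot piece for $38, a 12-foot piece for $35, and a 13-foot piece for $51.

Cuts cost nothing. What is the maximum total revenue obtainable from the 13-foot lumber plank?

Consider every possible first cut. R[k] is the best of p[i]+R[k−i] over all sellable i≤k.
R[1] = 3
R[2] = max(3+3, 5+0) = 6
R[3] = max(3+6, 5+3, 14+0) = 14
R[4] = max(3+14, 5+6, 14+3, 16+0) = 17
R[5] = max(3+17, 5+14, 14+6, 16+3, 23+0) = 23
R[6] = max(3+23, 5+17, 14+14, 16+6, 23+3, 16+0) = 28
R[7] = max(3+28, 5+23, 14+17, …, 16+3, 23+0) = 31
R[8] = max(3+31, 5+28, 14+23, …, 23+3, 35+0) = 37
R[9] = max(3+37, 5+31, 14+28, …, 35+3, 35+0) = 42
R[10] = max(3+42, 5+37, 14+31, …, 35+3, 20+0) = 46
R[11] = max(3+46, 5+42, 14+37, …, 20+3, 38+0) = 51
R[12] = max(3+51, 5+46, 14+42, …, 38+3, 35+0) = 56
R[13] = max(3+56, 5+51, 14+46, …, 35+3, 51+0) = 60
One optimal cutting: 5 + 5 + 3 → $23 + $23 + $14 = $60.

60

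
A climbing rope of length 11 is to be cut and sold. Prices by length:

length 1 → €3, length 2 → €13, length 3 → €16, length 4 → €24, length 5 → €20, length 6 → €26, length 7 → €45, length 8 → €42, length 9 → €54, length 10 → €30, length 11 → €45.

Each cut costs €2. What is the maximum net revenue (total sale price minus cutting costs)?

Let net[k] be the best obtainable value from length k. For each k, try every first piece i and keep the best of price[i] + net[k−i] minus the 2 cut fee when i<k.
net[1] = 3
net[2] = max(3+3-2, 13+0) = 13
net[3] = max(3+13-2, 13+3-2, 16+0) = 16
net[4] = max(3+16-2, 13+13-2, 16+3-2, 24+0) = 24
net[5] = max(3+24-2, 13+16-2, 16+13-2, 24+3-2, 20+0) = 27
net[6] = max(3+27-2, 13+24-2, 16+16-2, 24+13-2, 20+3-2, 26+0) = 35
net[7] = max(3+35-2, 13+27-2, 16+24-2, …, 26+3-2, 45+0) = 45
net[8] = max(3+45-2, 13+35-2, 16+27-2, …, 45+3-2, 42+0) = 46
net[9] = max(3+46-2, 13+45-2, 16+35-2, …, 42+3-2, 54+0) = 56
net[10] = max(3+56-2, 13+46-2, 16+45-2, …, 54+3-2, 30+0) = 59
net[11] = max(3+59-2, 13+56-2, 16+46-2, …, 30+3-2, 45+0) = 67
One optimal plan: pieces 7 + 2 + 2 (2 cuts) → €71 − €4 = €67.

67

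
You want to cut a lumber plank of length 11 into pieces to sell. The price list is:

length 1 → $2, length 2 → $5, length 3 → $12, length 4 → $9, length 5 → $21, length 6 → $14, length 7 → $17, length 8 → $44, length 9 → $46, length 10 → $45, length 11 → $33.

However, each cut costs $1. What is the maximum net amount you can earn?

Let net[k] be the best obtainable value from length k. For each k, try every first piece i and keep the best of price[i] + net[k−i] minus the 1 cut fee when i<k.
net[1] = 2
net[2] = max(2+2-1, 5+0) = 5
net[3] = max(2+5-1, 5+2-1, 12+0) = 12
net[4] = max(2+12-1, 5+5-1, 12+2-1, 9+0) = 13
net[5] = max(2+13-1, 5+12-1, 12+5-1, 9+2-1, 21+0) = 21
net[6] = max(2+21-1, 5+13-1, 12+12-1, 9+5-1, 21+2-1, 14+0) = 23
net[7] = max(2+23-1, 5+21-1, 12+13-1, …, 14+2-1, 17+0) = 25
net[8] = max(2+25-1, 5+23-1, 12+21-1, …, 17+2-1, 44+0) = 44
net[9] = max(2+44-1, 5+25-1, 12+23-1, …, 44+2-1, 46+0) = 46
net[10] = max(2+46-1, 5+44-1, 12+25-1, …, 46+2-1, 45+0) = 48
net[11] = max(2+48-1, 5+46-1, 12+44-1, …, 45+2-1, 33+0) = 55
One optimal plan: pieces 8 + 3 (1 cut) → $56 − $1 = $55.

55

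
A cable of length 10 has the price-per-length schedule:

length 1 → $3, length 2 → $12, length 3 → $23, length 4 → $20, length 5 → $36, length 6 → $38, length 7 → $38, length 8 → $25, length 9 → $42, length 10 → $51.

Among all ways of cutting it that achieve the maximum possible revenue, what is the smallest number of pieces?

Consider every possible first cut. r[k] is the best of p[i]+r[k−i] over all sellable i≤k.
r[1] = 3
r[2] = max(3+3, 12+0) = 12
r[3] = max(3+12, 12+3, 23+0) = 23
r[4] = max(3+23, 12+12, 23+3, 20+0) = 26
r[5] = max(3+26, 12+23, 23+12, 20+3, 36+0) = 36
r[6] = max(3+36, 12+26, 23+23, 20+12, 36+3, 38+0) = 46
r[7] = max(3+46, 12+36, 23+26, …, 38+3, 38+0) = 49
r[8] = max(3+49, 12+46, 23+36, …, 38+3, 25+0) = 59
r[9] = max(3+59, 12+49, 23+46, …, 25+3, 42+0) = 69
r[10] = max(3+69, 12+59, 23+49, …, 42+3, 51+0) = 72
Maximum revenue is $72.
Now minimize piece count subject to staying optimal: for each k, pieces[k] = 1 + min over i with p[i]+r[k−i]=r[k] of pieces[k−i].
pieces[7] = 3
pieces[8] = 2
pieces[9] = 3
pieces[10] = 2

2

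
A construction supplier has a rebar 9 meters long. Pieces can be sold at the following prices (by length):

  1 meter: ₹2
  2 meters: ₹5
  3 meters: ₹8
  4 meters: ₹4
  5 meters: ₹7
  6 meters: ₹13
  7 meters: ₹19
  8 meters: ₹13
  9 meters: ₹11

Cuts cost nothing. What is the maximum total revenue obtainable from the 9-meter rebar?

24

Let r[k] be the best obtainable value from length k. For each k, try every first piece i and keep the best of price[i] + r[k−i].
r[1] = 2
r[2] = 5
r[3] = 8
r[4] = 10  (first piece 1, then r[3]=8)
r[5] = 13  (first piece 2, then r[3]=8)
r[6] = 16  (first piece 3, then r[3]=8)
r[7] = 19
r[8] = 21  (first piece 1, then r[7]=19)
r[9] = 24  (first piece 2, then r[7]=19)
One optimal cutting: 7 + 2 → ₹19 + ₹5 = ₹24.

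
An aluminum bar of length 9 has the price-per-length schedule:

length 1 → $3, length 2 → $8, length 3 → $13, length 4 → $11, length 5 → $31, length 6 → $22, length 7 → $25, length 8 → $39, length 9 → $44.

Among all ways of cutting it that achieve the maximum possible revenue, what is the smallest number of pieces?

3

Build r[k] bottom-up: r[k] = max over allowed piece i of (p[i] + r[k−i]).
r[1] = 3
r[2] = max(3+3, 8+0) = 8
r[3] = max(3+8, 8+3, 13+0) = 13
r[4] = max(3+13, 8+8, 13+3, 11+0) = 16
r[5] = max(3+16, 8+13, 13+8, 11+3, 31+0) = 31
r[6] = max(3+31, 8+16, 13+13, 11+8, 31+3, 22+0) = 34
r[7] = max(3+34, 8+31, 13+16, …, 22+3, 25+0) = 39
r[8] = max(3+39, 8+34, 13+31, …, 25+3, 39+0) = 44
r[9] = max(3+44, 8+39, 13+34, …, 39+3, 44+0) = 47
Maximum revenue is $47.
Now minimize piece count subject to staying optimal: for each k, pieces[k] = 1 + min over i with p[i]+r[k−i]=r[k] of pieces[k−i].
pieces[6] = 2
pieces[7] = 2
pieces[8] = 2
pieces[9] = 3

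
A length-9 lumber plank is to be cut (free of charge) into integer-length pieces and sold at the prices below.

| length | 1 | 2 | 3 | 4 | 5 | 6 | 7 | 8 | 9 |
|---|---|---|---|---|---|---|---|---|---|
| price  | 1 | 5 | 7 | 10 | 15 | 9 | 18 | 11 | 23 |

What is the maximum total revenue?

25

Build best[k] bottom-up: best[k] = max over allowed piece i of (p[i] + best[k−i]).
best[1] = 1
best[2] = max(1+1, 5+0) = 5
best[3] = max(1+5, 5+1, 7+0) = 7
best[4] = max(1+7, 5+5, 7+1, 10+0) = 10
best[5] = max(1+10, 5+7, 7+5, 10+1, 15+0) = 15
best[6] = max(1+15, 5+10, 7+7, 10+5, 15+1, 9+0) = 16
best[7] = max(1+16, 5+15, 7+10, …, 9+1, 18+0) = 20
best[8] = max(1+20, 5+16, 7+15, …, 18+1, 11+0) = 22
best[9] = max(1+22, 5+20, 7+16, …, 11+1, 23+0) = 25
One optimal cutting: 5 + 2 + 2 → $15 + $5 + $5 = $25.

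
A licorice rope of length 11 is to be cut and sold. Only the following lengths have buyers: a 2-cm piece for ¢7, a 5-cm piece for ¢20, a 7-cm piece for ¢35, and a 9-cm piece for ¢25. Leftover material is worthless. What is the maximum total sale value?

49

Build f[k] bottom-up: f[k] = max over allowed piece i of (p[i] + f[k−i]).
f[1] = 0
f[2] = 7
f[3] = 7
f[4] = 14  (first piece 2, then f[2]=7)
f[5] = 20
f[6] = 21  (first piece 2, then f[4]=14)
f[7] = 35
f[8] = 35
f[9] = 42  (first piece 2, then f[7]=35)
f[10] = 42
f[11] = 49  (first piece 2, then f[9]=42)
One optimal cutting: 7 + 2 + 2 → ¢49.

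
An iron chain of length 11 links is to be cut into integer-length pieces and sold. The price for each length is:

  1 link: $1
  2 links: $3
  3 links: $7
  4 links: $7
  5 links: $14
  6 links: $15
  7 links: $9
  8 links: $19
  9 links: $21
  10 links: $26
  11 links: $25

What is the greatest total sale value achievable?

29

Consider every possible first cut. best[k] is the best of p[i]+best[k−i] over all sellable i≤k.
best[1] = 1
best[2] = max(1+1, 3+0) = 3
best[3] = max(1+3, 3+1, 7+0) = 7
best[4] = max(1+7, 3+3, 7+1, 7+0) = 8
best[5] = max(1+8, 3+7, 7+3, 7+1, 14+0) = 14
best[6] = max(1+14, 3+8, 7+7, 7+3, 14+1, 15+0) = 15
best[7] = max(1+15, 3+14, 7+8, …, 15+1, 9+0) = 17
best[8] = max(1+17, 3+15, 7+14, …, 9+1, 19+0) = 21
best[9] = max(1+21, 3+17, 7+15, …, 19+1, 21+0) = 22
best[10] = max(1+22, 3+21, 7+17, …, 21+1, 26+0) = 28
best[11] = max(1+28, 3+22, 7+21, …, 26+1, 25+0) = 29
One optimal cutting: 5 + 5 + 1 → $14 + $14 + $1 = $29.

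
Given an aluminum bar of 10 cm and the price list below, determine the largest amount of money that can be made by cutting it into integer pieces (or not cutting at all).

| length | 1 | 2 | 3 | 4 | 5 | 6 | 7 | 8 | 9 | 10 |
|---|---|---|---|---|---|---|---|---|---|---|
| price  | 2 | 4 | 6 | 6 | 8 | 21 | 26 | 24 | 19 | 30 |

32

Consider every possible first cut. R[k] is the best of p[i]+R[k−i] over all sellable i≤k.
R[1] = 2
R[2] = 4  (first piece 1, then R[1]=2)
R[3] = 6  (first piece 1, then R[2]=4)
R[4] = 8  (first piece 1, then R[3]=6)
R[5] = 10  (first piece 1, then R[4]=8)
R[6] = 21
R[7] = 26
R[8] = 28  (first piece 1, then R[7]=26)
R[9] = 30  (first piece 1, then R[8]=28)
R[10] = 32  (first piece 1, then R[9]=30)
One optimal cutting: 7 + 1 + 1 + 1 → $26 + $2 + $2 + $2 = $32.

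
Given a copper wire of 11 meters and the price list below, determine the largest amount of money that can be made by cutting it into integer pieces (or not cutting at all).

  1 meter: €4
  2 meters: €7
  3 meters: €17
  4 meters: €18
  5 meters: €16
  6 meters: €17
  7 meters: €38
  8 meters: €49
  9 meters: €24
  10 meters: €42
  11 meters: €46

66

Consider every possible first cut. best[k] is the best of p[i]+best[k−i] over all sellable i≤k.
best[1] = 4
best[2] = 8  (first piece 1, then best[1]=4)
best[3] = 17
best[4] = 21  (first piece 1, then best[3]=17)
best[5] = 25  (first piece 1, then best[4]=21)
best[6] = 34  (first piece 3, then best[3]=17)
best[7] = 38  (first piece 1, then best[6]=34)
best[8] = 49
best[9] = 53  (first piece 1, then best[8]=49)
best[10] = 57  (first piece 1, then best[9]=53)
best[11] = 66  (first piece 3, then best[8]=49)
One optimal cutting: 8 + 3 → €49 + €17 = €66.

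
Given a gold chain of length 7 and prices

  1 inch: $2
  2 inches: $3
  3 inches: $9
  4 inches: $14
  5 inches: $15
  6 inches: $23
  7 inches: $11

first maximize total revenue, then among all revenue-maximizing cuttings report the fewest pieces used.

Consider every possible first cut. r[k] is the best of p[i]+r[k−i] over all sellable i≤k.
r[1] = 2
r[2] = 4  (first piece 1, then r[1]=2)
r[3] = 9
r[4] = 14
r[5] = 16  (first piece 1, then r[4]=14)
r[6] = 23
r[7] = 25  (first piece 1, then r[6]=23)
Maximum revenue is $25.
Now minimize piece count subject to staying optimal: for each k, pieces[k] = 1 + min over i with p[i]+r[k−i]=r[k] of pieces[k−i].
pieces[4] = 1
pieces[5] = 2
pieces[6] = 1
pieces[7] = 2

2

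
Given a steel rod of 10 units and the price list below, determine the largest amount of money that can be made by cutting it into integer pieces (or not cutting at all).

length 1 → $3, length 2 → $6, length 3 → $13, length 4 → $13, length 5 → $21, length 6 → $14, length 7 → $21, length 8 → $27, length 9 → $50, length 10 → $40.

Build best[k] bottom-up: best[k] = max over allowed piece i of (p[i] + best[k−i]).
best[1] = 3
best[2] = 6  (first piece 1, then best[1]=3)
best[3] = 13
best[4] = 16  (first piece 1, then best[3]=13)
best[5] = 21
best[6] = 26  (first piece 3, then best[3]=13)
best[7] = 29  (first piece 1, then best[6]=26)
best[8] = 34  (first piece 3, then best[5]=21)
best[9] = 50
best[10] = 53  (first piece 1, then best[9]=50)
One optimal cutting: 9 + 1 → $50 + $3 = $53.

53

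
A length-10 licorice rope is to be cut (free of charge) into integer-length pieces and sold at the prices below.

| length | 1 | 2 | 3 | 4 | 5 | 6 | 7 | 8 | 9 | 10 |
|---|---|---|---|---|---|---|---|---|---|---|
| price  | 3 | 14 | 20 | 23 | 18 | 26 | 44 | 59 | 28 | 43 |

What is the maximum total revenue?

Build r[k] bottom-up: r[k] = max over allowed piece i of (p[i] + r[k−i]).
r[1] = 3
r[2] = max(3+3, 14+0) = 14
r[3] = max(3+14, 14+3, 20+0) = 20
r[4] = max(3+20, 14+14, 20+3, 23+0) = 28
r[5] = max(3+28, 14+20, 20+14, 23+3, 18+0) = 34
r[6] = max(3+34, 14+28, 20+20, 23+14, 18+3, 26+0) = 42
r[7] = max(3+42, 14+34, 20+28, …, 26+3, 44+0) = 48
r[8] = max(3+48, 14+42, 20+34, …, 44+3, 59+0) = 59
r[9] = max(3+59, 14+48, 20+42, …, 59+3, 28+0) = 62
r[10] = max(3+62, 14+59, 20+48, …, 28+3, 43+0) = 73
One optimal cutting: 8 + 2 → ¢59 + ¢14 = ¢73.

73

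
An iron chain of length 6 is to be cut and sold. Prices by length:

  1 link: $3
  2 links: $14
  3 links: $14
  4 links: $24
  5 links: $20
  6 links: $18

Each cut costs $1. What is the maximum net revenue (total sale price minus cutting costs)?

Consider every possible first cut. r[k] is the best of p[i]+r[k−i] over all sellable i≤k, charging 1 whenever i<k.
r[1] = 3
r[2] = 14
r[3] = 16  (first piece 1, then r[2]=14)
r[4] = 27  (first piece 2, then r[2]=14)
r[5] = 29  (first piece 1, then r[4]=27)
r[6] = 40  (first piece 2, then r[4]=27)
One optimal plan: pieces 2 + 2 + 2 (2 cuts) → $42 − $2 = $40.

40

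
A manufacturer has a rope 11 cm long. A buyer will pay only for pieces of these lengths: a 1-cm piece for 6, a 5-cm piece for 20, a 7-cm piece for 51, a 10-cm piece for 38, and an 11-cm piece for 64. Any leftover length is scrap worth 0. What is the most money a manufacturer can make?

75

Build r[k] bottom-up: r[k] = max over allowed piece i of (p[i] + r[k−i]).
r[1] = 6
r[2] = 12  (first piece 1, then r[1]=6)
r[3] = 18  (first piece 1, then r[2]=12)
r[4] = 24  (first piece 1, then r[3]=18)
r[5] = 30  (first piece 1, then r[4]=24)
r[6] = 36  (first piece 1, then r[5]=30)
r[7] = 51
r[8] = 57  (first piece 1, then r[7]=51)
r[9] = 63  (first piece 1, then r[8]=57)
r[10] = 69  (first piece 1, then r[9]=63)
r[11] = 75  (first piece 1, then r[10]=69)
One optimal cutting: 7 + 1 + 1 + 1 + 1 → 75.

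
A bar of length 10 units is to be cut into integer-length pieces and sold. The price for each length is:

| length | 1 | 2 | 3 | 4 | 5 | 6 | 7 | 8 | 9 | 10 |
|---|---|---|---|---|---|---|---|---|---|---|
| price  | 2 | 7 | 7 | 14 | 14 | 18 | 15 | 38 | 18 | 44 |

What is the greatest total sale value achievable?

45

Consider every possible first cut. R[k] is the best of p[i]+R[k−i] over all sellable i≤k.
R[1] = 2
R[2] = max(2+2, 7+0) = 7
R[3] = max(2+7, 7+2, 7+0) = 9
R[4] = max(2+9, 7+7, 7+2, 14+0) = 14
R[5] = max(2+14, 7+9, 7+7, 14+2, 14+0) = 16
R[6] = max(2+16, 7+14, 7+9, 14+7, 14+2, 18+0) = 21
R[7] = max(2+21, 7+16, 7+14, …, 18+2, 15+0) = 23
R[8] = max(2+23, 7+21, 7+16, …, 15+2, 38+0) = 38
R[9] = max(2+38, 7+23, 7+21, …, 38+2, 18+0) = 40
R[10] = max(2+40, 7+38, 7+23, …, 18+2, 44+0) = 45
One optimal cutting: 8 + 2 → 38 + 7 = 45.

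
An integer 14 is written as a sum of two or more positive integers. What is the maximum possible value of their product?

Fill m[k] for k=2..14: at each k try every first piece i and multiply by the better of (k−i) uncut or m[k−i].
m[2] = 1×max(1,0) = 1×1 = 1
m[3] = 1×max(2,1) = 1×2 = 2
m[4] = 2×max(2,1) = 2×2 = 4
m[5] = 2×max(3,2) = 2×3 = 6
m[6] = 3×max(3,2) = 3×3 = 9
m[7] = 2×max(5,6) = 2×6 = 12
m[8] = 2×max(6,9) = 2×9 = 18
m[9] = 3×max(6,9) = 3×9 = 27
m[10] = 2×max(8,18) = 2×18 = 36
m[11] = 2×max(9,27) = 2×27 = 54
m[12] = 3×max(9,27) = 3×27 = 81
m[13] = 2×max(11,54) = 2×54 = 108
m[14] = 2×max(12,81) = 2×81 = 162
One optimal split: 3 + 3 + 3 + 3 + 2; product 3×3×3×3×2 = 162.

162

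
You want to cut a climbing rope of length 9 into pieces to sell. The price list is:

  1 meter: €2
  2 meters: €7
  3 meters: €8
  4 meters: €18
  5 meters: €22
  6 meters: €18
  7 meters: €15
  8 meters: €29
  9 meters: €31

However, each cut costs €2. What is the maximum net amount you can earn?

38

Build v[k] bottom-up: v[k] = max over allowed piece i of (p[i] + v[k−i]) − 2 per cut.
v[1] = 2
v[2] = max(2+2-2, 7+0) = 7
v[3] = max(2+7-2, 7+2-2, 8+0) = 8
v[4] = max(2+8-2, 7+7-2, 8+2-2, 18+0) = 18
v[5] = max(2+18-2, 7+8-2, 8+7-2, 18+2-2, 22+0) = 22
v[6] = max(2+22-2, 7+18-2, 8+8-2, 18+7-2, 22+2-2, 18+0) = 23
v[7] = max(2+23-2, 7+22-2, 8+18-2, …, 18+2-2, 15+0) = 27
v[8] = max(2+27-2, 7+23-2, 8+22-2, …, 15+2-2, 29+0) = 34
v[9] = max(2+34-2, 7+27-2, 8+23-2, …, 29+2-2, 31+0) = 38
One optimal plan: pieces 5 + 4 (1 cut) → €40 − €2 = €38.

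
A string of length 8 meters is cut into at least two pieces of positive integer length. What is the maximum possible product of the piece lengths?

Define m[k] = max over 1≤i<k of i · max(k−i, m[k−i]); the inner max lets the remainder stay uncut if that's better.
m[2] = 1*max(1,0) = 1*1 = 1
m[3] = 1*max(2,1) = 1*2 = 2
m[4] = 2*max(2,1) = 2*2 = 4
m[5] = 2*max(3,2) = 2*3 = 6
m[6] = 3*max(3,2) = 3*3 = 9
m[7] = 2*max(5,6) = 2*6 = 12
m[8] = 2*max(6,9) = 2*9 = 18
One optimal split: 3 + 3 + 2; product 3*3*2 = 18.

18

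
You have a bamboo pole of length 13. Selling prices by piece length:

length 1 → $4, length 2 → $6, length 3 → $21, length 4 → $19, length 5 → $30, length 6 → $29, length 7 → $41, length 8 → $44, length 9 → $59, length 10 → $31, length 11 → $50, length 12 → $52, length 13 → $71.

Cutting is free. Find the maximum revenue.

88

Consider every possible first cut. r[k] is the best of p[i]+r[k−i] over all sellable i≤k.
r[1] = 4
r[2] = 8  (first piece 1, then r[1]=4)
r[3] = 21
r[4] = 25  (first piece 1, then r[3]=21)
r[5] = 30
r[6] = 42  (first piece 3, then r[3]=21)
r[7] = 46  (first piece 1, then r[6]=42)
r[8] = 51  (first piece 3, then r[5]=30)
r[9] = 63  (first piece 3, then r[6]=42)
r[10] = 67  (first piece 1, then r[9]=63)
r[11] = 72  (first piece 3, then r[8]=51)
r[12] = 84  (first piece 3, then r[9]=63)
r[13] = 88  (first piece 1, then r[12]=84)
One optimal cutting: 3 + 3 + 3 + 3 + 1 → $21 + $21 + $21 + $21 + $4 = $88.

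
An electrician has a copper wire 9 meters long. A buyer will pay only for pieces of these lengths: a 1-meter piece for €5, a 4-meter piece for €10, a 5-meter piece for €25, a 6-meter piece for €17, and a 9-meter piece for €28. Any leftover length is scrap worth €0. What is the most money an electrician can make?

45

Build best[k] bottom-up: best[k] = max over allowed piece i of (p[i] + best[k−i]).
best[1] = 5
best[2] = 10  (first piece 1, then best[1]=5)
best[3] = 15  (first piece 1, then best[2]=10)
best[4] = max(5+15, 10+0) = 20
best[5] = max(5+20, 10+5, 25+0) = 25
best[6] = max(5+25, 10+10, 25+5, 17+0) = 30
best[7] = max(5+30, 10+15, 25+10, 17+5) = 35
best[8] = max(5+35, 10+20, 25+15, 17+10) = 40
best[9] = max(5+40, 10+25, 25+20, 17+15, 28+0) = 45
One optimal cutting: 1 + 1 + 1 + 1 + 1 + 1 + 1 + 1 + 1 → €45.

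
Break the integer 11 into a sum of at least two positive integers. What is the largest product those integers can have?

54

Fill f[k] for k=2..11: at each k try every first piece i and multiply by the better of (k−i) uncut or f[k−i].
Small cases: f[2]=1, f[3]=2.
f[4] = 2·max(2,1) = 2·2 = 4
f[5] = 2·max(3,2) = 2·3 = 6
f[6] = 3·max(3,2) = 3·3 = 9
f[7] = 2·max(5,6) = 2·6 = 12
f[8] = 2·max(6,9) = 2·9 = 18
f[9] = 3·max(6,9) = 3·9 = 27
f[10] = 2·max(8,18) = 2·18 = 36
f[11] = 2·max(9,27) = 2·27 = 54
One optimal split: 3 + 3 + 3 + 2; product 3·3·3·2 = 54.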